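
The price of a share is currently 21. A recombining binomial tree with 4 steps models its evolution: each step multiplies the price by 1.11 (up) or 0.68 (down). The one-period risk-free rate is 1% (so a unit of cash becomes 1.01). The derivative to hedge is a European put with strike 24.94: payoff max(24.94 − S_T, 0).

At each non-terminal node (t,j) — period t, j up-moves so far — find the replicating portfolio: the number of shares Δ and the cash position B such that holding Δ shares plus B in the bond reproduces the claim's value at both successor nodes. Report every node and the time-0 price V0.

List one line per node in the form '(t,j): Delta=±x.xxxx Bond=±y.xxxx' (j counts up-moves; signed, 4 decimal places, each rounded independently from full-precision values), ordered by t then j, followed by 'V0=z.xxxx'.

(0,0): Delta=-0.6629 Bond=19.2001
(1,0): Delta=-1.0000 Bond=24.2065
(1,1): Delta=-0.6003 Bond=17.9332
(2,0): Delta=-1.0000 Bond=24.4486
(2,1): Delta=-1.0000 Bond=24.4486
(2,2): Delta=-0.5261 Bond=16.1926
(3,0): Delta=-1.0000 Bond=24.6931
(3,1): Delta=-1.0000 Bond=24.6931
(3,2): Delta=-1.0000 Bond=24.6931
(3,3): Delta=-0.4381 Bond=13.8277
V0=5.2801

Since d<R<u, set p* = (R−d)/(u−d) = 0.7674; price each node as the discounted p*-expectation of its children.
Payoff layer (t=4): V(4,0)=20.4499, V(4,1)=17.6106, V(4,2)=12.9758, V(4,3)=5.4102, V(4,4)=0.0000
(3,0): S=6.6031. Δ = (V_up−V_dn)/(S_up−S_dn) = (17.6106−20.4499)/(7.3294−4.4901) = -1.0000. V = [p*·17.6106 + (1−p*)·20.4499]/1.01 = 18.0900. B = V − Δ·S = 24.6931.
(3,1): S=10.7785. Δ = (V_up−V_dn)/(S_up−S_dn) = (12.9758−17.6106)/(11.9642−7.3294) = -1.0000. V = [p*·12.9758 + (1−p*)·17.6106]/1.01 = 13.9145. B = V − Δ·S = 24.6931.
(3,2): S=17.5944. Δ = (V_up−V_dn)/(S_up−S_dn) = (5.4102−12.9758)/(19.5298−11.9642) = -1.0000. V = [p*·5.4102 + (1−p*)·12.9758]/1.01 = 7.0987. B = V − Δ·S = 24.6931.
(3,3): S=28.7203. Δ = (V_up−V_dn)/(S_up−S_dn) = (0.0000−5.4102)/(31.8795−19.5298) = -0.4381. V = [p*·0.0000 + (1−p*)·5.4102]/1.01 = 1.2457. B = V − Δ·S = 13.8277.
(2,0): S=9.7104. Δ = (V_up−V_dn)/(S_up−S_dn) = (13.9145−18.0900)/(10.7785−6.6031) = -1.0000. V = [p*·13.9145 + (1−p*)·18.0900]/1.01 = 14.7382. B = V − Δ·S = 24.4486.
(2,1): S=15.8508. Δ = (V_up−V_dn)/(S_up−S_dn) = (7.0987−13.9145)/(17.5944−10.7785) = -1.0000. V = [p*·7.0987 + (1−p*)·13.9145]/1.01 = 8.5978. B = V − Δ·S = 24.4486.
(2,2): S=25.8741. Δ = (V_up−V_dn)/(S_up−S_dn) = (1.2457−7.0987)/(28.7203−17.5944) = -0.5261. V = [p*·1.2457 + (1−p*)·7.0987]/1.01 = 2.5811. B = V − Δ·S = 16.1926.
(1,0): S=14.2800. Δ = (V_up−V_dn)/(S_up−S_dn) = (8.5978−14.7382)/(15.8508−9.7104) = -1.0000. V = [p*·8.5978 + (1−p*)·14.7382]/1.01 = 9.9265. B = V − Δ·S = 24.2065.
(1,1): S=23.3100. Δ = (V_up−V_dn)/(S_up−S_dn) = (2.5811−8.5978)/(25.8741−15.8508) = -0.6003. V = [p*·2.5811 + (1−p*)·8.5978]/1.01 = 3.9409. B = V − Δ·S = 17.9332.
(0,0): S=21.0000. Δ = (V_up−V_dn)/(S_up−S_dn) = (3.9409−9.9265)/(23.3100−14.2800) = -0.6629. V = [p*·3.9409 + (1−p*)·9.9265]/1.01 = 5.2801. B = V − Δ·S = 19.2001.
Check: Δ(0,0)·S0 + B(0,0) = 5.2801 = V0.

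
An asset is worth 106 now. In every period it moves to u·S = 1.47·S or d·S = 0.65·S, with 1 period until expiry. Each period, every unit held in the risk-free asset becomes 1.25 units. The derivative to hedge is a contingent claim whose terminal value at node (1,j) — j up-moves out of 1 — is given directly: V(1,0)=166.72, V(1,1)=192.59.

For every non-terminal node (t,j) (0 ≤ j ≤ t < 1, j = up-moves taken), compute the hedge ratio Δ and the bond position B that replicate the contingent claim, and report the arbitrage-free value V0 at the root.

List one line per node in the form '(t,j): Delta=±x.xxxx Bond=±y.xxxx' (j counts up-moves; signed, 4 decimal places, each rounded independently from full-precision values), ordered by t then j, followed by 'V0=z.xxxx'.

(0,0): Delta=0.2976 Bond=116.9706
V0=148.5194

Since d<R<u, set p* = (R−d)/(u−d) = 0.7317; price each node as the discounted p*-expectation of its children.
Terminal payoffs: V(1,0)=166.7200, V(1,1)=192.5900
Node (0,0) S=106.0000: V=(p*·192.5900+(1−p*)·166.7200)/1.25=148.5194; Δ=(192.5900−166.7200)/(155.8200−68.9000)=0.2976; B=V−Δ·S=116.9706
Each (Δ,B) replicates both successor values, so the strategy is self-financing and V0 is arbitrage-free.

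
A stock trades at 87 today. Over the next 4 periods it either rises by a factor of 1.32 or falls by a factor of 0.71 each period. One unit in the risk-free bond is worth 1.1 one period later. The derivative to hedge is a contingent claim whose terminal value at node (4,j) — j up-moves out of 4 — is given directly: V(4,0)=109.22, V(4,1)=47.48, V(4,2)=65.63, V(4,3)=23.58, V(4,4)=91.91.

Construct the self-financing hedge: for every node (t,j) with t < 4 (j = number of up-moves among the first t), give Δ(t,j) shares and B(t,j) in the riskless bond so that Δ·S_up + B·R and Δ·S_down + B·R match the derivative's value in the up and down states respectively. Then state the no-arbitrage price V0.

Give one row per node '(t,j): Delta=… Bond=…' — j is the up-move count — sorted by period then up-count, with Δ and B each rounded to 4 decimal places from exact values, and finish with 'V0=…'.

Since d<R<u, set p* = (R−d)/(u−d) = 0.6393; price each node as the discounted p*-expectation of its children.
Terminal values V(4,·): V(4,0)=109.2200, V(4,1)=47.4800, V(4,2)=65.6300, V(4,3)=23.5800, V(4,4)=91.9100
Node (3,0) S=31.1383: V=(p*·47.4800+(1−p*)·109.2200)/1.1=63.4063; Δ=(47.4800−109.2200)/(41.1025−22.1082)=-3.2504; B=V−Δ·S=164.6194
Node (3,1) S=57.8908: V=(p*·65.6300+(1−p*)·47.4800)/1.1=53.7128; Δ=(65.6300−47.4800)/(76.4159−41.1025)=0.5140; B=V−Δ·S=23.9587
Node (3,2) S=107.6280: V=(p*·23.5800+(1−p*)·65.6300)/1.1=35.2232; Δ=(23.5800−65.6300)/(142.0690−76.4159)=-0.6405; B=V−Δ·S=104.1577
Node (3,3) S=200.0972: V=(p*·91.9100+(1−p*)·23.5800)/1.1=61.1513; Δ=(91.9100−23.5800)/(264.1283−142.0690)=0.5598; B=V−Δ·S=-50.8651
Node (2,0) S=43.8567: V=(p*·53.7128+(1−p*)·63.4063)/1.1=52.0080; Δ=(53.7128−63.4063)/(57.8908−31.1383)=-0.3623; B=V−Δ·S=67.8989
Node (2,1) S=81.5364: V=(p*·35.2232+(1−p*)·53.7128)/1.1=38.0833; Δ=(35.2232−53.7128)/(107.6280−57.8908)=-0.3717; B=V−Δ·S=68.3941
Node (2,2) S=151.5888: V=(p*·61.1513+(1−p*)·35.2232)/1.1=47.0911; Δ=(61.1513−35.2232)/(200.0972−107.6280)=0.2804; B=V−Δ·S=4.5861
Node (1,0) S=61.7700: V=(p*·38.0833+(1−p*)·52.0080)/1.1=39.1867; Δ=(38.0833−52.0080)/(81.5364−43.8567)=-0.3696; B=V−Δ·S=62.0141
Node (1,1) S=114.8400: V=(p*·47.0911+(1−p*)·38.0833)/1.1=39.8567; Δ=(47.0911−38.0833)/(151.5888−81.5364)=0.1286; B=V−Δ·S=25.0898
Node (0,0) S=87.0000: V=(p*·39.8567+(1−p*)·39.1867)/1.1=36.0137; Δ=(39.8567−39.1867)/(114.8400−61.7700)=0.0126; B=V−Δ·S=34.9152
Each (Δ,B) replicates both successor values, so the strategy is self-financing and V0 is arbitrage-free.

(0,0): Delta=0.0126 Bond=34.9152
(1,0): Delta=-0.3696 Bond=62.0141
(1,1): Delta=0.1286 Bond=25.0898
(2,0): Delta=-0.3623 Bond=67.8989
(2,1): Delta=-0.3717 Bond=68.3941
(2,2): Delta=0.2804 Bond=4.5861
(3,0): Delta=-3.2504 Bond=164.6194
(3,1): Delta=0.5140 Bond=23.9587
(3,2): Delta=-0.6405 Bond=104.1577
(3,3): Delta=0.5598 Bond=-50.8651
V0=36.0137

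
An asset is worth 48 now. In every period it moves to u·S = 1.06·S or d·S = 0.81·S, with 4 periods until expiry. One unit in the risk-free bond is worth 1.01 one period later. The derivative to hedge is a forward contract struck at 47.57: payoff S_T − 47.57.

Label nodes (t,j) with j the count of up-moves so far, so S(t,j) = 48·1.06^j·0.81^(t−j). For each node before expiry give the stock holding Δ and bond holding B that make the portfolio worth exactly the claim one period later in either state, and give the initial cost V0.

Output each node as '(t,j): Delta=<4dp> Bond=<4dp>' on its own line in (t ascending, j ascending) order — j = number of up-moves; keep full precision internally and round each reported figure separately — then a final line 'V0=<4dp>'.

(0,0): Delta=1.0000 Bond=-45.7138
(1,0): Delta=1.0000 Bond=-46.1710
(1,1): Delta=1.0000 Bond=-46.1710
(2,0): Delta=1.0000 Bond=-46.6327
(2,1): Delta=1.0000 Bond=-46.6327
(2,2): Delta=1.0000 Bond=-46.6327
(3,0): Delta=1.0000 Bond=-47.0990
(3,1): Delta=1.0000 Bond=-47.0990
(3,2): Delta=1.0000 Bond=-47.0990
(3,3): Delta=1.0000 Bond=-47.0990
V0=2.2862

The replicating-portfolio and risk-neutral prices coincide; use p* = (1.01−0.81)/(1.06−0.81) = 0.8000 for the latter.
At expiry t=4: V(4,0)=-26.9076, V(4,1)=-20.5303, V(4,2)=-12.1847, V(4,3)=-1.2633, V(4,4)=13.0289
(3,0): S=25.5092. Δ = (V_up−V_dn)/(S_up−S_dn) = (-20.5303−-26.9076)/(27.0397−20.6624) = 1.0000. V = [p*·-20.5303 + (1−p*)·-26.9076]/1.01 = -21.5898. B = V − Δ·S = -47.0990.
(3,1): S=33.3824. Δ = (V_up−V_dn)/(S_up−S_dn) = (-12.1847−-20.5303)/(35.3853−27.0397) = 1.0000. V = [p*·-12.1847 + (1−p*)·-20.5303]/1.01 = -13.7166. B = V − Δ·S = -47.0990.
(3,2): S=43.6856. Δ = (V_up−V_dn)/(S_up−S_dn) = (-1.2633−-12.1847)/(46.3067−35.3853) = 1.0000. V = [p*·-1.2633 + (1−p*)·-12.1847]/1.01 = -3.4134. B = V − Δ·S = -47.0990.
(3,3): S=57.1688. Δ = (V_up−V_dn)/(S_up−S_dn) = (13.0289−-1.2633)/(60.5989−46.3067) = 1.0000. V = [p*·13.0289 + (1−p*)·-1.2633]/1.01 = 10.0698. B = V − Δ·S = -47.0990.
(2,0): S=31.4928. Δ = (V_up−V_dn)/(S_up−S_dn) = (-13.7166−-21.5898)/(33.3824−25.5092) = 1.0000. V = [p*·-13.7166 + (1−p*)·-21.5898]/1.01 = -15.1399. B = V − Δ·S = -46.6327.
(2,1): S=41.2128. Δ = (V_up−V_dn)/(S_up−S_dn) = (-3.4134−-13.7166)/(43.6856−33.3824) = 1.0000. V = [p*·-3.4134 + (1−p*)·-13.7166]/1.01 = -5.4199. B = V − Δ·S = -46.6327.
(2,2): S=53.9328. Δ = (V_up−V_dn)/(S_up−S_dn) = (10.0698−-3.4134)/(57.1688−43.6856) = 1.0000. V = [p*·10.0698 + (1−p*)·-3.4134]/1.01 = 7.3001. B = V − Δ·S = -46.6327.
(1,0): S=38.8800. Δ = (V_up−V_dn)/(S_up−S_dn) = (-5.4199−-15.1399)/(41.2128−31.4928) = 1.0000. V = [p*·-5.4199 + (1−p*)·-15.1399]/1.01 = -7.2910. B = V − Δ·S = -46.1710.
(1,1): S=50.8800. Δ = (V_up−V_dn)/(S_up−S_dn) = (7.3001−-5.4199)/(53.9328−41.2128) = 1.0000. V = [p*·7.3001 + (1−p*)·-5.4199]/1.01 = 4.7090. B = V − Δ·S = -46.1710.
(0,0): S=48.0000. Δ = (V_up−V_dn)/(S_up−S_dn) = (4.7090−-7.2910)/(50.8800−38.8800) = 1.0000. V = [p*·4.7090 + (1−p*)·-7.2910]/1.01 = 2.2862. B = V − Δ·S = -45.7138.
Self-financing check: at every node Δ·S+B equals the discounted successor values.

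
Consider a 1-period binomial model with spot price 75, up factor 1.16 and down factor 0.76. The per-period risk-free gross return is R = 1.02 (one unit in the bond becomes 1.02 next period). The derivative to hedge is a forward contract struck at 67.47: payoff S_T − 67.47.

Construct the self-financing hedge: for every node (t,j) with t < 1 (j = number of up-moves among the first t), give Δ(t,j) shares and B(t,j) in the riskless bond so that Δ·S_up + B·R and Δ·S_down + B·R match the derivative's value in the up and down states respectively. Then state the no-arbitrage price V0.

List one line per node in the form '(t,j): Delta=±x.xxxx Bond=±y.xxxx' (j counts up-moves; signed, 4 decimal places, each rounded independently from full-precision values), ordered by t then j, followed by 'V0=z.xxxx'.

(0,0): Delta=1.0000 Bond=-66.1471
V0=8.8529

Under the risk-neutral measure, an up-move has probability p* = (R−d)/(u−d) = 0.6500 and values discount at R = 1.02.
At expiry t=1: V(1,0)=-10.4700, V(1,1)=19.5300
  t=0,j=0: stock 75.0000 → up 87.0000 (V=19.5300), down 57.0000 (V=-10.4700). Price 8.8529; hedge Δ=1.0000, bond B=-66.1471.
Each (Δ,B) replicates both successor values, so the strategy is self-financing and V0 is arbitrage-free.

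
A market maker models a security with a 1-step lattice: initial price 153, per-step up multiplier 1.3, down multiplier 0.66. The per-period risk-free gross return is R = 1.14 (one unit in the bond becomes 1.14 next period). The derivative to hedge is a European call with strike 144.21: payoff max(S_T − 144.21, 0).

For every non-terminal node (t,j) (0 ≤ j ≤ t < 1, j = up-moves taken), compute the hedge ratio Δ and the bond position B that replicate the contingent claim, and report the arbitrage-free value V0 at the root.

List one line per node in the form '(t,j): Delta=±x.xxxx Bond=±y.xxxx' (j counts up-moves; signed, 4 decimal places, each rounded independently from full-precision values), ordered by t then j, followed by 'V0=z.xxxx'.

No-arbitrage ⇒ martingale measure with p* = (R−d)/(u−d) = 0.7500.
Payoff layer (t=1): V(1,0)=0.0000, V(1,1)=54.6900
  t=0,j=0: stock 153.0000 → up 198.9000 (V=54.6900), down 100.9800 (V=0.0000). Price 35.9803; hedge Δ=0.5585, bond B=-49.4729.
Root portfolio cost Δ·153+B reproduces V0=35.9803.

(0,0): Delta=0.5585 Bond=-49.4729
V0=35.9803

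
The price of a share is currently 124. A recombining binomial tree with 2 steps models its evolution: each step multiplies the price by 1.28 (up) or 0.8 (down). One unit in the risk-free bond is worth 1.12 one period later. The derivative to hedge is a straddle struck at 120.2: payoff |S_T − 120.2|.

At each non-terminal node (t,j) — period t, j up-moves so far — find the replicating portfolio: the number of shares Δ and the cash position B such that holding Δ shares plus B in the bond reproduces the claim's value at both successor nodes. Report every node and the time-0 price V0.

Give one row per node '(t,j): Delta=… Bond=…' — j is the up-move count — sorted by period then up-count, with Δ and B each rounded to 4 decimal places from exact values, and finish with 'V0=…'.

The replicating-portfolio and risk-neutral prices coincide; use p* = (1.12−0.8)/(1.28−0.8) = 0.6667 for the latter.
Terminal values V(2,·): V(2,0)=40.8400, V(2,1)=6.7760, V(2,2)=82.9616
(1,0): S=99.2000. Δ = (V_up−V_dn)/(S_up−S_dn) = (6.7760−40.8400)/(126.9760−79.3600) = -0.7154. V = [p*·6.7760 + (1−p*)·40.8400]/1.12 = 16.1881. B = V − Δ·S = 87.1548.
(1,1): S=158.7200. Δ = (V_up−V_dn)/(S_up−S_dn) = (82.9616−6.7760)/(203.1616−126.9760) = 1.0000. V = [p*·82.9616 + (1−p*)·6.7760]/1.12 = 51.3986. B = V − Δ·S = -107.3214.
(0,0): S=124.0000. Δ = (V_up−V_dn)/(S_up−S_dn) = (51.3986−16.1881)/(158.7200−99.2000) = 0.5916. V = [p*·51.3986 + (1−p*)·16.1881]/1.12 = 35.4123. B = V − Δ·S = -37.9429.
Root portfolio cost Δ·124+B reproduces V0=35.4123.

(0,0): Delta=0.5916 Bond=-37.9429
(1,0): Delta=-0.7154 Bond=87.1548
(1,1): Delta=1.0000 Bond=-107.3214
V0=35.4123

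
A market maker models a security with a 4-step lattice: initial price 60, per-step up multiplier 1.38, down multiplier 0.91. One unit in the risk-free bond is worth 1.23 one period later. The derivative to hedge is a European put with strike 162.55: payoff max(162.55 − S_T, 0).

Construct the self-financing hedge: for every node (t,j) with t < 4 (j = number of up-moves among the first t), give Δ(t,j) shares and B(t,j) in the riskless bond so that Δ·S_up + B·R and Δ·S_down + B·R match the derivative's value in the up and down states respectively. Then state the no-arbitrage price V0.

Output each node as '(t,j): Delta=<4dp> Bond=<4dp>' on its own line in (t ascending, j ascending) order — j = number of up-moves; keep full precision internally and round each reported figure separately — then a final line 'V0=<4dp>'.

(0,0): Delta=-0.6689 Bond=56.3192
(1,0): Delta=-1.0000 Bond=87.3518
(1,1): Delta=-0.5665 Bond=60.7981
(2,0): Delta=-1.0000 Bond=107.4427
(2,1): Delta=-1.0000 Bond=107.4427
(2,2): Delta=-0.4325 Bond=59.4718
(3,0): Delta=-1.0000 Bond=132.1545
(3,1): Delta=-1.0000 Bond=132.1545
(3,2): Delta=-1.0000 Bond=132.1545
(3,3): Delta=-0.2571 Bond=45.4922
V0=16.1864

No-arbitrage ⇒ martingale measure with p* = (R−d)/(u−d) = 0.6809.
At expiry t=4: V(4,0)=121.4050, V(4,1)=100.1543, V(4,2)=67.9280, V(4,3)=19.0573, V(4,4)=0.0000
Node (3,0) S=45.2143: V=(p*·100.1543+(1−p*)·121.4050)/1.23=86.9402; Δ=(100.1543−121.4050)/(62.3957−41.1450)=-1.0000; B=V−Δ·S=132.1545
Node (3,1) S=68.5667: V=(p*·67.9280+(1−p*)·100.1543)/1.23=63.5878; Δ=(67.9280−100.1543)/(94.6220−62.3957)=-1.0000; B=V−Δ·S=132.1545
Node (3,2) S=103.9802: V=(p*·19.0573+(1−p*)·67.9280)/1.23=28.1742; Δ=(19.0573−67.9280)/(143.4927−94.6220)=-1.0000; B=V−Δ·S=132.1545
Node (3,3) S=157.6843: V=(p*·0.0000+(1−p*)·19.0573)/1.23=4.9448; Δ=(0.0000−19.0573)/(217.6044−143.4927)=-0.2571; B=V−Δ·S=45.4922
Node (2,0) S=49.6860: V=(p*·63.5878+(1−p*)·86.9402)/1.23=57.7567; Δ=(63.5878−86.9402)/(68.5667−45.2143)=-1.0000; B=V−Δ·S=107.4427
Node (2,1) S=75.3480: V=(p*·28.1742+(1−p*)·63.5878)/1.23=32.0947; Δ=(28.1742−63.5878)/(103.9802−68.5667)=-1.0000; B=V−Δ·S=107.4427
Node (2,2) S=114.2640: V=(p*·4.9448+(1−p*)·28.1742)/1.23=10.0475; Δ=(4.9448−28.1742)/(157.6843−103.9802)=-0.4325; B=V−Δ·S=59.4718
Node (1,0) S=54.6000: V=(p*·32.0947+(1−p*)·57.7567)/1.23=32.7518; Δ=(32.0947−57.7567)/(75.3480−49.6860)=-1.0000; B=V−Δ·S=87.3518
Node (1,1) S=82.8000: V=(p*·10.0475+(1−p*)·32.0947)/1.23=13.8893; Δ=(10.0475−32.0947)/(114.2640−75.3480)=-0.5665; B=V−Δ·S=60.7981
Node (0,0) S=60.0000: V=(p*·13.8893+(1−p*)·32.7518)/1.23=16.1864; Δ=(13.8893−32.7518)/(82.8000−54.6000)=-0.6689; B=V−Δ·S=56.3192
The time-0 hedge costs 16.1864, which is the no-arbitrage price.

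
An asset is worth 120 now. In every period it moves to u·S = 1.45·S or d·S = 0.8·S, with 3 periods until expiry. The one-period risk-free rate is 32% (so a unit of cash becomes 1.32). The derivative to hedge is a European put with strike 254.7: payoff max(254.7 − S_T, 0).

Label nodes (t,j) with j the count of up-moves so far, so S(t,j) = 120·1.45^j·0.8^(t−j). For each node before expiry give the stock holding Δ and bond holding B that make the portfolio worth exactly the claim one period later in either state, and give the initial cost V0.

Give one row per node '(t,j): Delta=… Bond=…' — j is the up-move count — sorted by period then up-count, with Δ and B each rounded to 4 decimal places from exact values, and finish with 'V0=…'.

(0,0): Delta=-0.4767 Bond=72.6792
(1,0): Delta=-1.0000 Bond=146.1777
(1,1): Delta=-0.4045 Bond=83.3762
(2,0): Delta=-1.0000 Bond=192.9545
(2,1): Delta=-1.0000 Bond=192.9545
(2,2): Delta=-0.3223 Bond=89.3322
V0=15.4806

Since d<R<u, set p* = (R−d)/(u−d) = 0.8000; price each node as the discounted p*-expectation of its children.
At expiry t=3: V(3,0)=193.2600, V(3,1)=143.3400, V(3,2)=52.8600, V(3,3)=0.0000
Node (2,0) S=76.8000: V=(p*·143.3400+(1−p*)·193.2600)/1.32=116.1545; Δ=(143.3400−193.2600)/(111.3600−61.4400)=-1.0000; B=V−Δ·S=192.9545
Node (2,1) S=139.2000: V=(p*·52.8600+(1−p*)·143.3400)/1.32=53.7545; Δ=(52.8600−143.3400)/(201.8400−111.3600)=-1.0000; B=V−Δ·S=192.9545
Node (2,2) S=252.3000: V=(p*·0.0000+(1−p*)·52.8600)/1.32=8.0091; Δ=(0.0000−52.8600)/(365.8350−201.8400)=-0.3223; B=V−Δ·S=89.3322
Node (1,0) S=96.0000: V=(p*·53.7545+(1−p*)·116.1545)/1.32=50.1777; Δ=(53.7545−116.1545)/(139.2000−76.8000)=-1.0000; B=V−Δ·S=146.1777
Node (1,1) S=174.0000: V=(p*·8.0091+(1−p*)·53.7545)/1.32=12.9986; Δ=(8.0091−53.7545)/(252.3000−139.2000)=-0.4045; B=V−Δ·S=83.3762
Node (0,0) S=120.0000: V=(p*·12.9986+(1−p*)·50.1777)/1.32=15.4806; Δ=(12.9986−50.1777)/(174.0000−96.0000)=-0.4767; B=V−Δ·S=72.6792
The time-0 hedge costs 15.4806, which is the no-arbitrage price.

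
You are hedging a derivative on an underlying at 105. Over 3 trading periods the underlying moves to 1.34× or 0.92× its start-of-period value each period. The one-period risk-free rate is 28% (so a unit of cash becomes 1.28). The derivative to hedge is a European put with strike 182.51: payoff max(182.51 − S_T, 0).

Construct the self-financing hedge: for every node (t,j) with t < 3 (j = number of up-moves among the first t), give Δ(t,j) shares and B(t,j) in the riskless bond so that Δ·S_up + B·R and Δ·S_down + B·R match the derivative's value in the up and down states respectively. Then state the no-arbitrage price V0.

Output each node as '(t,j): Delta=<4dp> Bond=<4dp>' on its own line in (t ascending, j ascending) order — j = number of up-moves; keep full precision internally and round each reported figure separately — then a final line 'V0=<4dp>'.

Since d<R<u, set p* = (R−d)/(u−d) = 0.8571; price each node as the discounted p*-expectation of its children.
At expiry t=3: V(3,0)=100.7478, V(3,1)=63.4215, V(3,2)=9.0550, V(3,3)=0.0000
  t=2,j=0: stock 88.8720 → up 119.0885 (V=63.4215), down 81.7622 (V=100.7478). Price 53.7139; hedge Δ=-1.0000, bond B=142.5859.
  t=2,j=1: stock 129.4440 → up 173.4550 (V=9.0550), down 119.0885 (V=63.4215). Price 13.1419; hedge Δ=-1.0000, bond B=142.5859.
  t=2,j=2: stock 188.5380 → up 252.6409 (V=0.0000), down 173.4550 (V=9.0550). Price 1.0106; hedge Δ=-0.1144, bond B=22.5702.
  t=1,j=0: stock 96.6000 → up 129.4440 (V=13.1419), down 88.8720 (V=53.7139). Price 14.7953; hedge Δ=-1.0000, bond B=111.3953.
  t=1,j=1: stock 140.7000 → up 188.5380 (V=1.0106), down 129.4440 (V=13.1419). Price 2.1435; hedge Δ=-0.2053, bond B=31.0276.
  t=0,j=0: stock 105.0000 → up 140.7000 (V=2.1435), down 96.6000 (V=14.7953). Price 3.0866; hedge Δ=-0.2869, bond B=33.2099.
The time-0 hedge costs 3.0866, which is the no-arbitrage price.

(0,0): Delta=-0.2869 Bond=33.2099
(1,0): Delta=-1.0000 Bond=111.3953
(1,1): Delta=-0.2053 Bond=31.0276
(2,0): Delta=-1.0000 Bond=142.5859
(2,1): Delta=-1.0000 Bond=142.5859
(2,2): Delta=-0.1144 Bond=22.5702
V0=3.0866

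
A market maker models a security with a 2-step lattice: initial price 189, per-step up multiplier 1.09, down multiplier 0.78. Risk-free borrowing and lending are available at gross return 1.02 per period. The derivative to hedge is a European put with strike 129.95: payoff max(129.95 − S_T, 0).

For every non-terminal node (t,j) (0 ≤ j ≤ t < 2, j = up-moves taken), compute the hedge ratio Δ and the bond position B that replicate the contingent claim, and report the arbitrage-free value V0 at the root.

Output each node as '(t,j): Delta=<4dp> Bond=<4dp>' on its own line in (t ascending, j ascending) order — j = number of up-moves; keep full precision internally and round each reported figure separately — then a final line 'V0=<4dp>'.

(0,0): Delta=-0.0565 Bond=11.4183
(1,0): Delta=-0.3274 Bond=51.5782
(1,1): Delta=0.0000 Bond=0.0000
V0=0.7333

No-arbitrage ⇒ martingale measure with p* = (R−d)/(u−d) = 0.7742.
Terminal payoffs: V(2,0)=14.9624, V(2,1)=0.0000, V(2,2)=0.0000
Node (1,0) S=147.4200: V=(p*·0.0000+(1−p*)·14.9624)/1.02=3.3124; Δ=(0.0000−14.9624)/(160.6878−114.9876)=-0.3274; B=V−Δ·S=51.5782
Node (1,1) S=206.0100: V=(p*·0.0000+(1−p*)·0.0000)/1.02=0.0000; Δ=(0.0000−0.0000)/(224.5509−160.6878)=0.0000; B=V−Δ·S=0.0000
Node (0,0) S=189.0000: V=(p*·0.0000+(1−p*)·3.3124)/1.02=0.7333; Δ=(0.0000−3.3124)/(206.0100−147.4200)=-0.0565; B=V−Δ·S=11.4183
Check: Δ(0,0)·S0 + B(0,0) = 0.7333 = V0.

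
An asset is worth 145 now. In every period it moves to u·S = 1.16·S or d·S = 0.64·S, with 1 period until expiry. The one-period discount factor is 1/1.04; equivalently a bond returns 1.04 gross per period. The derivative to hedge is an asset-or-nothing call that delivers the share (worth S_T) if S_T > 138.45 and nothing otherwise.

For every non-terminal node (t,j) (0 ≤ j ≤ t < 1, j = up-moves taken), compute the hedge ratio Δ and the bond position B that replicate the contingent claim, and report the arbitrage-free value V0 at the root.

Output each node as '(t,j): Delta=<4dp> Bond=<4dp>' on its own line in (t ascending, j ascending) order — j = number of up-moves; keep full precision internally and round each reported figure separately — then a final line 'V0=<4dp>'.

(0,0): Delta=2.2308 Bond=-199.0533
V0=124.4083

The replicating-portfolio and risk-neutral prices coincide; use p* = (1.04−0.64)/(1.16−0.64) = 0.7692 for the latter.
At expiry t=1: V(1,0)=0.0000, V(1,1)=168.2000
(0,0): S=145.0000. Δ = (V_up−V_dn)/(S_up−S_dn) = (168.2000−0.0000)/(168.2000−92.8000) = 2.2308. V = [p*·168.2000 + (1−p*)·0.0000]/1.04 = 124.4083. B = V − Δ·S = -199.0533.
Each (Δ,B) replicates both successor values, so the strategy is self-financing and V0 is arbitrage-free.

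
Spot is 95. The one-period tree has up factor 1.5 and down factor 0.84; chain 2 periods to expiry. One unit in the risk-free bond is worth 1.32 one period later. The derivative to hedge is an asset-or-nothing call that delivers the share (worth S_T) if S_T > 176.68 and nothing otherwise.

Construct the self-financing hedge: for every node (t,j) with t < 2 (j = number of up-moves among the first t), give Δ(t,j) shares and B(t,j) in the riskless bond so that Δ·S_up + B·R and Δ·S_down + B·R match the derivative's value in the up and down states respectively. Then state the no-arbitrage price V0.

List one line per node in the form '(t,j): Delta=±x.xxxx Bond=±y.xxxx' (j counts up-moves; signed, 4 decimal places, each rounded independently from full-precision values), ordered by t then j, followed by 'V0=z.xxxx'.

Under the risk-neutral measure, an up-move has probability p* = (R−d)/(u−d) = 0.7273 and values discount at R = 1.32.
At expiry t=2: V(2,0)=0.0000, V(2,1)=0.0000, V(2,2)=213.7500
Node (1,0) S=79.8000: V=(p*·0.0000+(1−p*)·0.0000)/1.32=0.0000; Δ=(0.0000−0.0000)/(119.7000−67.0320)=0.0000; B=V−Δ·S=0.0000
Node (1,1) S=142.5000: V=(p*·213.7500+(1−p*)·0.0000)/1.32=117.7686; Δ=(213.7500−0.0000)/(213.7500−119.7000)=2.2727; B=V−Δ·S=-206.0950
Node (0,0) S=95.0000: V=(p*·117.7686+(1−p*)·0.0000)/1.32=64.8863; Δ=(117.7686−0.0000)/(142.5000−79.8000)=1.8783; B=V−Δ·S=-113.5510
Self-financing check: at every node Δ·S+B equals the discounted successor values.

(0,0): Delta=1.8783 Bond=-113.5510
(1,0): Delta=0.0000 Bond=0.0000
(1,1): Delta=2.2727 Bond=-206.0950
V0=64.8863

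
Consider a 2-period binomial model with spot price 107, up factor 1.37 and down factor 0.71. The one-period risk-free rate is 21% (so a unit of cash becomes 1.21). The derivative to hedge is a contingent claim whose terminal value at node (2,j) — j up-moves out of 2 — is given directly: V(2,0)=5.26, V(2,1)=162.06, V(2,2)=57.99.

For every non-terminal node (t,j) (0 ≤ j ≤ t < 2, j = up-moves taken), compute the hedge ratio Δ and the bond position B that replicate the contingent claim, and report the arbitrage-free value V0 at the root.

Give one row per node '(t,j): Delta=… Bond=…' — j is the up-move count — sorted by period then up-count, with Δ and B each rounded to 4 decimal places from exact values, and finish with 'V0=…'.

(0,0): Delta=-0.4778 Bond=114.7256
(1,0): Delta=3.1272 Bond=-135.0568
(1,1): Delta=-1.0757 Bond=226.4579
V0=63.6001

Since d<R<u, set p* = (R−d)/(u−d) = 0.7576; price each node as the discounted p*-expectation of its children.
Payoff layer (t=2): V(2,0)=5.2600, V(2,1)=162.0600, V(2,2)=57.9900
  t=1,j=0: stock 75.9700 → up 104.0789 (V=162.0600), down 53.9387 (V=5.2600). Price 102.5189; hedge Δ=3.1272, bond B=-135.0568.
  t=1,j=1: stock 146.5900 → up 200.8283 (V=57.9900), down 104.0789 (V=162.0600). Price 68.7761; hedge Δ=-1.0757, bond B=226.4579.
  t=0,j=0: stock 107.0000 → up 146.5900 (V=68.7761), down 75.9700 (V=102.5189). Price 63.6001; hedge Δ=-0.4778, bond B=114.7256.
Root portfolio cost Δ·107+B reproduces V0=63.6001.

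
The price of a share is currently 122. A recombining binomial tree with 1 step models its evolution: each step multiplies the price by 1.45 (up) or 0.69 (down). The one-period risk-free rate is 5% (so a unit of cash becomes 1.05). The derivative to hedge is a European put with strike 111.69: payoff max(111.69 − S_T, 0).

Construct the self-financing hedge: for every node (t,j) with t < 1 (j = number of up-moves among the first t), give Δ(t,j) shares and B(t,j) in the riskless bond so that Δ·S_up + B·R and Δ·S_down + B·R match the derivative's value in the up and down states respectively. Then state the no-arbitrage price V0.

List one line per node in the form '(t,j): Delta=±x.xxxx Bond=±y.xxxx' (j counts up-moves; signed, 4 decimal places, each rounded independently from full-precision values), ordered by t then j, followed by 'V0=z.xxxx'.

(0,0): Delta=-0.2967 Bond=49.9868
V0=13.7895

Risk-neutral probability p* = (R−d)/(u−d) = (1.05−0.69)/(1.45−0.69) = 0.4737.
Terminal values V(1,·): V(1,0)=27.5100, V(1,1)=0.0000
  t=0,j=0: stock 122.0000 → up 176.9000 (V=0.0000), down 84.1800 (V=27.5100). Price 13.7895; hedge Δ=-0.2967, bond B=49.9868.
Check: Δ(0,0)·S0 + B(0,0) = 13.7895 = V0.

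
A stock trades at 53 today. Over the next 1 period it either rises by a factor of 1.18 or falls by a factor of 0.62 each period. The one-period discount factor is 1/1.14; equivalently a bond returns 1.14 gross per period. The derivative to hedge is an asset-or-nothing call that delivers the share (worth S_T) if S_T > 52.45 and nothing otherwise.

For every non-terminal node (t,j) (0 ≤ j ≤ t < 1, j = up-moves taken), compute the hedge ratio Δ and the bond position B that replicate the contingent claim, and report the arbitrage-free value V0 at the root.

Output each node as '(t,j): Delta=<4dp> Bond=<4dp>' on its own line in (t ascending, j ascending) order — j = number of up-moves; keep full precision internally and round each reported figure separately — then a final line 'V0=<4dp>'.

Since d<R<u, set p* = (R−d)/(u−d) = 0.9286; price each node as the discounted p*-expectation of its children.
Payoff layer (t=1): V(1,0)=0.0000, V(1,1)=62.5400
  t=0,j=0: stock 53.0000 → up 62.5400 (V=62.5400), down 32.8600 (V=0.0000). Price 50.9411; hedge Δ=2.1071, bond B=-60.7375.
Check: Δ(0,0)·S0 + B(0,0) = 50.9411 = V0.

(0,0): Delta=2.1071 Bond=-60.7375
V0=50.9411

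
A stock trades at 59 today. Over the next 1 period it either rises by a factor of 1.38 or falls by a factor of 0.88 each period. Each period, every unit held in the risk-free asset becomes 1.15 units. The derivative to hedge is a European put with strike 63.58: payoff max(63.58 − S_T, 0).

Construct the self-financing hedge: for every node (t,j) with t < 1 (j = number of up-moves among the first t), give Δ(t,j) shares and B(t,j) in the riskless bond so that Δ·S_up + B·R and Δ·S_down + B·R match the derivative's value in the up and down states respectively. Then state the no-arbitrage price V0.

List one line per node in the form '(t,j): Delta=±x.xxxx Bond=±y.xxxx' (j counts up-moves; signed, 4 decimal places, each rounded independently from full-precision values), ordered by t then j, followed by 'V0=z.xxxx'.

Risk-neutral probability p* = (R−d)/(u−d) = (1.15−0.88)/(1.38−0.88) = 0.5400.
Terminal values V(1,·): V(1,0)=11.6600, V(1,1)=0.0000
Node (0,0) S=59.0000: V=(p*·0.0000+(1−p*)·11.6600)/1.15=4.6640; Δ=(0.0000−11.6600)/(81.4200−51.9200)=-0.3953; B=V−Δ·S=27.9840
Self-financing check: at every node Δ·S+B equals the discounted successor values.

(0,0): Delta=-0.3953 Bond=27.9840
V0=4.6640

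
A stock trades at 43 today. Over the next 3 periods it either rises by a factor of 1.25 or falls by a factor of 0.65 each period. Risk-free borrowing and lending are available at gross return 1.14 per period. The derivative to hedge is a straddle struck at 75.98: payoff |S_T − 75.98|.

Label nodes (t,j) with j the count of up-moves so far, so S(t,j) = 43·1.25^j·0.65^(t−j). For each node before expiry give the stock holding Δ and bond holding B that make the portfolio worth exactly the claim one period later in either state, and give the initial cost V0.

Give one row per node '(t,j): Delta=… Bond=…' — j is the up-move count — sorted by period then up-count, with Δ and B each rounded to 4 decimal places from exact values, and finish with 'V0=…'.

Under the risk-neutral measure, an up-move has probability p* = (R−d)/(u−d) = 0.8167 and values discount at R = 1.14.
Terminal values V(3,·): V(3,0)=64.1711, V(3,1)=53.2706, V(3,2)=32.3081, V(3,3)=8.0044
(2,0): S=18.1675. Δ = (V_up−V_dn)/(S_up−S_dn) = (53.2706−64.1711)/(22.7094−11.8089) = -1.0000. V = [p*·53.2706 + (1−p*)·64.1711]/1.14 = 48.4816. B = V − Δ·S = 66.6491.
(2,1): S=34.9375. Δ = (V_up−V_dn)/(S_up−S_dn) = (32.3081−53.2706)/(43.6719−22.7094) = -1.0000. V = [p*·32.3081 + (1−p*)·53.2706]/1.14 = 31.7116. B = V − Δ·S = 66.6491.
(2,2): S=67.1875. Δ = (V_up−V_dn)/(S_up−S_dn) = (8.0044−32.3081)/(83.9844−43.6719) = -0.6029. V = [p*·8.0044 + (1−p*)·32.3081]/1.14 = 10.9299. B = V − Δ·S = 51.4361.
(1,0): S=27.9500. Δ = (V_up−V_dn)/(S_up−S_dn) = (31.7116−48.4816)/(34.9375−18.1675) = -1.0000. V = [p*·31.7116 + (1−p*)·48.4816]/1.14 = 30.5141. B = V − Δ·S = 58.4641.
(1,1): S=53.7500. Δ = (V_up−V_dn)/(S_up−S_dn) = (10.9299−31.7116)/(67.1875−34.9375) = -0.6444. V = [p*·10.9299 + (1−p*)·31.7116]/1.14 = 12.9297. B = V − Δ·S = 47.5659.
(0,0): S=43.0000. Δ = (V_up−V_dn)/(S_up−S_dn) = (12.9297−30.5141)/(53.7500−27.9500) = -0.6816. V = [p*·12.9297 + (1−p*)·30.5141]/1.14 = 14.1698. B = V − Δ·S = 43.4771.
Each (Δ,B) replicates both successor values, so the strategy is self-financing and V0 is arbitrage-free.

(0,0): Delta=-0.6816 Bond=43.4771
(1,0): Delta=-1.0000 Bond=58.4641
(1,1): Delta=-0.6444 Bond=47.5659
(2,0): Delta=-1.0000 Bond=66.6491
(2,1): Delta=-1.0000 Bond=66.6491
(2,2): Delta=-0.6029 Bond=51.4361
V0=14.1698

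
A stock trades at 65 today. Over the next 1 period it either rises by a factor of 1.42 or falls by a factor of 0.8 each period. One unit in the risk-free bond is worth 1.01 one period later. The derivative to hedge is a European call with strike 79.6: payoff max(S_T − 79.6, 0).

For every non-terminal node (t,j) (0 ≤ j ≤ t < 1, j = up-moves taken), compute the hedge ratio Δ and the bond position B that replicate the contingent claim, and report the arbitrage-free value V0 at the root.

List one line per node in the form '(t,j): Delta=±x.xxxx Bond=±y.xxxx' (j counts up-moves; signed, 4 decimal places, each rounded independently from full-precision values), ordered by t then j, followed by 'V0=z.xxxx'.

(0,0): Delta=0.3151 Bond=-16.2248
V0=4.2590

Under the risk-neutral measure, an up-move has probability p* = (R−d)/(u−d) = 0.3387 and values discount at R = 1.01.
Payoff layer (t=1): V(1,0)=0.0000, V(1,1)=12.7000
(0,0): S=65.0000. Δ = (V_up−V_dn)/(S_up−S_dn) = (12.7000−0.0000)/(92.3000−52.0000) = 0.3151. V = [p*·12.7000 + (1−p*)·0.0000]/1.01 = 4.2590. B = V − Δ·S = -16.2248.
Check: Δ(0,0)·S0 + B(0,0) = 4.2590 = V0.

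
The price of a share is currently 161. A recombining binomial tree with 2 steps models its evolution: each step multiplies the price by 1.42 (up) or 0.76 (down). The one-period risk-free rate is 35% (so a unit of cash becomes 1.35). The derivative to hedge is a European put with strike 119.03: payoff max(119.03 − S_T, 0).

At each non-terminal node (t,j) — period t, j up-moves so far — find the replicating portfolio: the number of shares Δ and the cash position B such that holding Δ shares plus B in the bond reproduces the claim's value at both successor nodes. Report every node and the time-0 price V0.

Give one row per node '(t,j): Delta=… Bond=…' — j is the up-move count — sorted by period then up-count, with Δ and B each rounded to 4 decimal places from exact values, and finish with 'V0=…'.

(0,0): Delta=-0.0193 Bond=3.2600
(1,0): Delta=-0.3224 Bond=41.4946
(1,1): Delta=0.0000 Bond=0.0000
V0=0.1607

The replicating-portfolio and risk-neutral prices coincide; use p* = (1.35−0.76)/(1.42−0.76) = 0.8939 for the latter.
At expiry t=2: V(2,0)=26.0364, V(2,1)=0.0000, V(2,2)=0.0000
Node (1,0) S=122.3600: V=(p*·0.0000+(1−p*)·26.0364)/1.35=2.0455; Δ=(0.0000−26.0364)/(173.7512−92.9936)=-0.3224; B=V−Δ·S=41.4946
Node (1,1) S=228.6200: V=(p*·0.0000+(1−p*)·0.0000)/1.35=0.0000; Δ=(0.0000−0.0000)/(324.6404−173.7512)=0.0000; B=V−Δ·S=0.0000
Node (0,0) S=161.0000: V=(p*·0.0000+(1−p*)·2.0455)/1.35=0.1607; Δ=(0.0000−2.0455)/(228.6200−122.3600)=-0.0193; B=V−Δ·S=3.2600
Root portfolio cost Δ·161+B reproduces V0=0.1607.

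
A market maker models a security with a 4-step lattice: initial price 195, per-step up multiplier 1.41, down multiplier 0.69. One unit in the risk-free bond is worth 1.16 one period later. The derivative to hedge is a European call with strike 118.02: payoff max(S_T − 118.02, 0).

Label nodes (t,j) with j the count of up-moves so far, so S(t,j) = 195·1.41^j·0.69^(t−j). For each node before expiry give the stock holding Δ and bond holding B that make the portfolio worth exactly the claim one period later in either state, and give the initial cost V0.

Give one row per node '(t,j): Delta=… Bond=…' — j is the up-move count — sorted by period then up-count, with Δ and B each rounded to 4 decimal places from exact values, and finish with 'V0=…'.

(0,0): Delta=0.9614 Bond=-55.3801
(1,0): Delta=0.8610 Bond=-50.7424
(1,1): Delta=0.9875 Bond=-71.4210
(2,0): Delta=0.5603 Bond=-30.9415
(2,1): Delta=0.9393 Bond=-73.7121
(2,2): Delta=1.0000 Bond=-87.7081
(3,0): Delta=0.0000 Bond=0.0000
(3,1): Delta=0.7061 Bond=-54.9837
(3,2): Delta=1.0000 Bond=-101.7414
(3,3): Delta=1.0000 Bond=-101.7414
V0=132.0832

Since d<R<u, set p* = (R−d)/(u−d) = 0.6528; price each node as the discounted p*-expectation of its children.
Payoff layer (t=4): V(4,0)=0.0000, V(4,1)=0.0000, V(4,2)=66.5542, V(4,3)=259.1534, V(4,4)=652.7256
(3,0): S=64.0593. Δ = (V_up−V_dn)/(S_up−S_dn) = (0.0000−0.0000)/(90.3235−44.2009) = 0.0000. V = [p*·0.0000 + (1−p*)·0.0000]/1.16 = 0.0000. B = V − Δ·S = 0.0000.
(3,1): S=130.9037. Δ = (V_up−V_dn)/(S_up−S_dn) = (66.5542−0.0000)/(184.5742−90.3235) = 0.7061. V = [p*·66.5542 + (1−p*)·0.0000]/1.16 = 37.4527. B = V − Δ·S = -54.9837.
(3,2): S=267.4989. Δ = (V_up−V_dn)/(S_up−S_dn) = (259.1534−66.5542)/(377.1734−184.5742) = 1.0000. V = [p*·259.1534 + (1−p*)·66.5542]/1.16 = 165.7575. B = V − Δ·S = -101.7414.
(3,3): S=546.6281. Δ = (V_up−V_dn)/(S_up−S_dn) = (652.7256−259.1534)/(770.7456−377.1734) = 1.0000. V = [p*·652.7256 + (1−p*)·259.1534]/1.16 = 444.8867. B = V − Δ·S = -101.7414.
(2,0): S=92.8395. Δ = (V_up−V_dn)/(S_up−S_dn) = (37.4527−0.0000)/(130.9037−64.0593) = 0.5603. V = [p*·37.4527 + (1−p*)·0.0000]/1.16 = 21.0761. B = V − Δ·S = -30.9415.
(2,1): S=189.7155. Δ = (V_up−V_dn)/(S_up−S_dn) = (165.7575−37.4527)/(267.4989−130.9037) = 0.9393. V = [p*·165.7575 + (1−p*)·37.4527]/1.16 = 104.4890. B = V − Δ·S = -73.7121.
(2,2): S=387.6795. Δ = (V_up−V_dn)/(S_up−S_dn) = (444.8867−165.7575)/(546.6281−267.4989) = 1.0000. V = [p*·444.8867 + (1−p*)·165.7575]/1.16 = 299.9714. B = V − Δ·S = -87.7081.
(1,0): S=134.5500. Δ = (V_up−V_dn)/(S_up−S_dn) = (104.4890−21.0761)/(189.7155−92.8395) = 0.8610. V = [p*·104.4890 + (1−p*)·21.0761]/1.16 = 65.1088. B = V − Δ·S = -50.7424.
(1,1): S=274.9500. Δ = (V_up−V_dn)/(S_up−S_dn) = (299.9714−104.4890)/(387.6795−189.7155) = 0.9875. V = [p*·299.9714 + (1−p*)·104.4890]/1.16 = 200.0824. B = V − Δ·S = -71.4210.
(0,0): S=195.0000. Δ = (V_up−V_dn)/(S_up−S_dn) = (200.0824−65.1088)/(274.9500−134.5500) = 0.9614. V = [p*·200.0824 + (1−p*)·65.1088]/1.16 = 132.0832. B = V − Δ·S = -55.3801.
Each (Δ,B) replicates both successor values, so the strategy is self-financing and V0 is arbitrage-free.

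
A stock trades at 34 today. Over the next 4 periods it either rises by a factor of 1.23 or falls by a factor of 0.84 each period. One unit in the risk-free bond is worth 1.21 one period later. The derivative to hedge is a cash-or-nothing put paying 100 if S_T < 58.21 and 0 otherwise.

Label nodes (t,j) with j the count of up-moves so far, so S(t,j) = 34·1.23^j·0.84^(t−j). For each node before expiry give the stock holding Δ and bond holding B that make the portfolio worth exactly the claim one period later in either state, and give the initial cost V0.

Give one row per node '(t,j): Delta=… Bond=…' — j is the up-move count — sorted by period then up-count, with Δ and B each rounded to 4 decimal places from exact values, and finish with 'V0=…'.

(0,0): Delta=-3.6351 Bond=132.4502
(1,0): Delta=0.0000 Bond=56.4474
(1,1): Delta=-3.7692 Bond=165.8765
(2,0): Delta=0.0000 Bond=68.3013
(2,1): Delta=0.0000 Bond=68.3013
(2,2): Delta=-3.9084 Bond=207.8678
(3,0): Delta=0.0000 Bond=82.6446
(3,1): Delta=0.0000 Bond=82.6446
(3,2): Delta=0.0000 Bond=82.6446
(3,3): Delta=-4.0527 Bond=260.6484
V0=8.8581

No-arbitrage ⇒ martingale measure with p* = (R−d)/(u−d) = 0.9487.
At expiry t=4: V(4,0)=100.0000, V(4,1)=100.0000, V(4,2)=100.0000, V(4,3)=100.0000, V(4,4)=0.0000
(3,0): S=20.1519. Δ = (V_up−V_dn)/(S_up−S_dn) = (100.0000−100.0000)/(24.7869−16.9276) = 0.0000. V = [p*·100.0000 + (1−p*)·100.0000]/1.21 = 82.6446. B = V − Δ·S = 82.6446.
(3,1): S=29.5082. Δ = (V_up−V_dn)/(S_up−S_dn) = (100.0000−100.0000)/(36.2951−24.7869) = 0.0000. V = [p*·100.0000 + (1−p*)·100.0000]/1.21 = 82.6446. B = V − Δ·S = 82.6446.
(3,2): S=43.2084. Δ = (V_up−V_dn)/(S_up−S_dn) = (100.0000−100.0000)/(53.1464−36.2951) = 0.0000. V = [p*·100.0000 + (1−p*)·100.0000]/1.21 = 82.6446. B = V − Δ·S = 82.6446.
(3,3): S=63.2695. Δ = (V_up−V_dn)/(S_up−S_dn) = (0.0000−100.0000)/(77.8215−53.1464) = -4.0527. V = [p*·0.0000 + (1−p*)·100.0000]/1.21 = 4.2382. B = V − Δ·S = 260.6484.
(2,0): S=23.9904. Δ = (V_up−V_dn)/(S_up−S_dn) = (82.6446−82.6446)/(29.5082−20.1519) = 0.0000. V = [p*·82.6446 + (1−p*)·82.6446]/1.21 = 68.3013. B = V − Δ·S = 68.3013.
(2,1): S=35.1288. Δ = (V_up−V_dn)/(S_up−S_dn) = (82.6446−82.6446)/(43.2084−29.5082) = 0.0000. V = [p*·82.6446 + (1−p*)·82.6446]/1.21 = 68.3013. B = V − Δ·S = 68.3013.
(2,2): S=51.4386. Δ = (V_up−V_dn)/(S_up−S_dn) = (4.2382−82.6446)/(63.2695−43.2084) = -3.9084. V = [p*·4.2382 + (1−p*)·82.6446]/1.21 = 6.8256. B = V − Δ·S = 207.8678.
(1,0): S=28.5600. Δ = (V_up−V_dn)/(S_up−S_dn) = (68.3013−68.3013)/(35.1288−23.9904) = 0.0000. V = [p*·68.3013 + (1−p*)·68.3013]/1.21 = 56.4474. B = V − Δ·S = 56.4474.
(1,1): S=41.8200. Δ = (V_up−V_dn)/(S_up−S_dn) = (6.8256−68.3013)/(51.4386−35.1288) = -3.7692. V = [p*·6.8256 + (1−p*)·68.3013]/1.21 = 8.2465. B = V − Δ·S = 165.8765.
(0,0): S=34.0000. Δ = (V_up−V_dn)/(S_up−S_dn) = (8.2465−56.4474)/(41.8200−28.5600) = -3.6351. V = [p*·8.2465 + (1−p*)·56.4474]/1.21 = 8.8581. B = V − Δ·S = 132.4502.
Each (Δ,B) replicates both successor values, so the strategy is self-financing and V0 is arbitrage-free.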